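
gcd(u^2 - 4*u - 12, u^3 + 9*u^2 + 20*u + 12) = u + 2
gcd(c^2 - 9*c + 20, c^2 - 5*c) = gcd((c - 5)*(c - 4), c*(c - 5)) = c - 5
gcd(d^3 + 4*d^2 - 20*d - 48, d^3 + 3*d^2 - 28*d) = d - 4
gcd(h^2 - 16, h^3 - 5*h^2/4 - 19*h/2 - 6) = h - 4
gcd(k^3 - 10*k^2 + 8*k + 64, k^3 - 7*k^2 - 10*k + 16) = k^2 - 6*k - 16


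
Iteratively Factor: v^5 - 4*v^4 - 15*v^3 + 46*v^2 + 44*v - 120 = (v + 3)*(v^4 - 7*v^3 + 6*v^2 + 28*v - 40) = (v - 2)*(v + 3)*(v^3 - 5*v^2 - 4*v + 20) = (v - 2)^2*(v + 3)*(v^2 - 3*v - 10) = (v - 2)^2*(v + 2)*(v + 3)*(v - 5)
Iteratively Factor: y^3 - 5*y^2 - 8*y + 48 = (y + 3)*(y^2 - 8*y + 16) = (y - 4)*(y + 3)*(y - 4)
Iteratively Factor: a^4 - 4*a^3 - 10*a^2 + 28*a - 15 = (a - 1)*(a^3 - 3*a^2 - 13*a + 15) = (a - 1)*(a + 3)*(a^2 - 6*a + 5) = (a - 1)^2*(a + 3)*(a - 5)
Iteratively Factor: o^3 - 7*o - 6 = (o + 2)*(o^2 - 2*o - 3) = (o - 3)*(o + 2)*(o + 1)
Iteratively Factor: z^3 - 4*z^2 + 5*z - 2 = (z - 1)*(z^2 - 3*z + 2) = (z - 2)*(z - 1)*(z - 1)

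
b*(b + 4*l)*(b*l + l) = b^3*l + 4*b^2*l^2 + b^2*l + 4*b*l^2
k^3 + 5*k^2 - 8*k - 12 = (k - 2)*(k + 1)*(k + 6)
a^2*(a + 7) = a^3 + 7*a^2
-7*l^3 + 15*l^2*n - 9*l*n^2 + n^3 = (-7*l + n)*(-l + n)^2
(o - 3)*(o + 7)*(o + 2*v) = o^3 + 2*o^2*v + 4*o^2 + 8*o*v - 21*o - 42*v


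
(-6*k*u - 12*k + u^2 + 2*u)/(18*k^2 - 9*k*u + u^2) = (u + 2)/(-3*k + u)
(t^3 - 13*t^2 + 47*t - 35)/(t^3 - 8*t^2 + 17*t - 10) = (t - 7)/(t - 2)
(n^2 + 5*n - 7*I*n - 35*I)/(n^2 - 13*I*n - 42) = (n + 5)/(n - 6*I)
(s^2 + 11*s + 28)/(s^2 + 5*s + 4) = (s + 7)/(s + 1)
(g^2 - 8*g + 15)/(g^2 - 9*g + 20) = (g - 3)/(g - 4)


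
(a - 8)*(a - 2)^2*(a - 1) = a^4 - 13*a^3 + 48*a^2 - 68*a + 32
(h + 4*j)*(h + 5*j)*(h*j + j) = h^3*j + 9*h^2*j^2 + h^2*j + 20*h*j^3 + 9*h*j^2 + 20*j^3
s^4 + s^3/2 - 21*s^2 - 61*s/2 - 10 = (s - 5)*(s + 1/2)*(s + 1)*(s + 4)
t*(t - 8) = t^2 - 8*t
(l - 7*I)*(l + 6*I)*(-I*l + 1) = -I*l^3 - 43*I*l + 42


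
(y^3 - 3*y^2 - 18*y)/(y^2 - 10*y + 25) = y*(y^2 - 3*y - 18)/(y^2 - 10*y + 25)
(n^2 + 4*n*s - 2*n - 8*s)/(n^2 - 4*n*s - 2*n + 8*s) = (-n - 4*s)/(-n + 4*s)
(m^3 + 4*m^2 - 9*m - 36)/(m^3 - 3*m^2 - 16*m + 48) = (m + 3)/(m - 4)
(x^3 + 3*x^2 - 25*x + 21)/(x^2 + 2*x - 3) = (x^2 + 4*x - 21)/(x + 3)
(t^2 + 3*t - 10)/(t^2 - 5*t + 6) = (t + 5)/(t - 3)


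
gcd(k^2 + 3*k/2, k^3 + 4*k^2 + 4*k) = k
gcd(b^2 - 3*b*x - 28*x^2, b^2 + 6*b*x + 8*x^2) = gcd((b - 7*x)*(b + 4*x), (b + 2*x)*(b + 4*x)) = b + 4*x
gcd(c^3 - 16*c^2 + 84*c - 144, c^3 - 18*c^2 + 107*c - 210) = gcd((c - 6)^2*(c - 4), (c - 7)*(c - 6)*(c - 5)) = c - 6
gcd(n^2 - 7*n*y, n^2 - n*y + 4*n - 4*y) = 1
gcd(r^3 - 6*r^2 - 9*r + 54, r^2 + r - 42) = r - 6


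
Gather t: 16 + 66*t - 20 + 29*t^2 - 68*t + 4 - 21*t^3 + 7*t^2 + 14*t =-21*t^3 + 36*t^2 + 12*t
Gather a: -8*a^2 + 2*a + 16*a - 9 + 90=-8*a^2 + 18*a + 81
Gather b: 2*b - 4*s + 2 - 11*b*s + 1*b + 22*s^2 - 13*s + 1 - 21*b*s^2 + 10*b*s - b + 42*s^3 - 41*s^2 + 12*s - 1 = b*(-21*s^2 - s + 2) + 42*s^3 - 19*s^2 - 5*s + 2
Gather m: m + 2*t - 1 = m + 2*t - 1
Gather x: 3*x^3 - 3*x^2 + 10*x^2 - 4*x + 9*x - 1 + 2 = 3*x^3 + 7*x^2 + 5*x + 1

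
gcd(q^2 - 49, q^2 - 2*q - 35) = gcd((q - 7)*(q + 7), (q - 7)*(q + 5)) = q - 7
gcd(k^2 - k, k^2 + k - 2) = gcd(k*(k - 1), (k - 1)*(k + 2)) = k - 1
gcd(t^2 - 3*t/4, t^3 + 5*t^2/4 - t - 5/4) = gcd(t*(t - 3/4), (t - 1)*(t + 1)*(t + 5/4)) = 1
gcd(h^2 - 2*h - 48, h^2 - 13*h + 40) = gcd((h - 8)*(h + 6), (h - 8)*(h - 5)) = h - 8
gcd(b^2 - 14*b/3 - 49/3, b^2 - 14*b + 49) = b - 7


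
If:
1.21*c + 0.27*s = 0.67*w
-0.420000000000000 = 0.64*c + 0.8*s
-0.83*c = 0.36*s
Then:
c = 0.35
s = -0.80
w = 0.31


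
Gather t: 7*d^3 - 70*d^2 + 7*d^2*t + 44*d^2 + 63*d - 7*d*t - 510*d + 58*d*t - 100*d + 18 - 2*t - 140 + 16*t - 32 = 7*d^3 - 26*d^2 - 547*d + t*(7*d^2 + 51*d + 14) - 154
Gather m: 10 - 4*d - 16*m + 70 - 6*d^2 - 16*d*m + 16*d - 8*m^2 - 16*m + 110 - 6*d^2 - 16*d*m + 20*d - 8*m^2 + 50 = -12*d^2 + 32*d - 16*m^2 + m*(-32*d - 32) + 240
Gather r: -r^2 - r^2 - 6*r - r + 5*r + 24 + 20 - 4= -2*r^2 - 2*r + 40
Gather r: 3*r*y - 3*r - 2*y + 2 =r*(3*y - 3) - 2*y + 2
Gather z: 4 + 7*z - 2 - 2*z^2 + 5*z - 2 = -2*z^2 + 12*z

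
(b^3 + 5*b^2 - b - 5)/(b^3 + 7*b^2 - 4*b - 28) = (b^3 + 5*b^2 - b - 5)/(b^3 + 7*b^2 - 4*b - 28)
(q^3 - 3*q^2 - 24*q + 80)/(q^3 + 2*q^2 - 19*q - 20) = (q - 4)/(q + 1)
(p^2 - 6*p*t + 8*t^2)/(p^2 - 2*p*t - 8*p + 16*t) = (p - 4*t)/(p - 8)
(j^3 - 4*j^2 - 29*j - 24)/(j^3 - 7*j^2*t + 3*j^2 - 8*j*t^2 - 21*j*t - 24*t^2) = (-j^2 + 7*j + 8)/(-j^2 + 7*j*t + 8*t^2)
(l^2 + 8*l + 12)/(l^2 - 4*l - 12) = (l + 6)/(l - 6)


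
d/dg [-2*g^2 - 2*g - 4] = -4*g - 2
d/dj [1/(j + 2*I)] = -1/(j + 2*I)^2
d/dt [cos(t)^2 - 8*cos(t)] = 2*(4 - cos(t))*sin(t)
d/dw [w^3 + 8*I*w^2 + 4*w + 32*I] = 3*w^2 + 16*I*w + 4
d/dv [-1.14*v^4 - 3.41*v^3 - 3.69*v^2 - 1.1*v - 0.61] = -4.56*v^3 - 10.23*v^2 - 7.38*v - 1.1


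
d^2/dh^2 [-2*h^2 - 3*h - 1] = -4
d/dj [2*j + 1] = 2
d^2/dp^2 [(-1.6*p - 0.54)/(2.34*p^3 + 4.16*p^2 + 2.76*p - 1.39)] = (-52.56576*p^5 - 128.932128*p^4 - 118.816256*p^3 - 139.44528*p^2 - 103.249848*p - 26.74848)/(12.812904*p^9 + 68.335488*p^8 + 166.82328*p^7 + 210.359708*p^6 + 115.581024*p^5 - 30.95976*p^4 - 61.168626*p^3 - 7.652784*p^2 + 15.997788*p - 2.685619)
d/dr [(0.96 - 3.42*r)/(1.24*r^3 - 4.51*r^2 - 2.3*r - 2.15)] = (8.4816*r^3 - 18.9954*r^2 + 8.6592*r + 9.561)/(1.5376*r^6 - 11.1848*r^5 + 14.6361*r^4 + 15.414*r^3 + 24.683*r^2 + 9.89*r + 4.6225)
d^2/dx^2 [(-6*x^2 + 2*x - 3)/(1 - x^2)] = 2*(-2*x^3 + 27*x^2 - 6*x + 9)/(x^6 - 3*x^4 + 3*x^2 - 1)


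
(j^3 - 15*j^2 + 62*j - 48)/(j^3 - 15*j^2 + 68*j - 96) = (j^2 - 7*j + 6)/(j^2 - 7*j + 12)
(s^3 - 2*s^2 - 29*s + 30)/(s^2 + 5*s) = s - 7 + 6/s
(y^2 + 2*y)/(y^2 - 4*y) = (y + 2)/(y - 4)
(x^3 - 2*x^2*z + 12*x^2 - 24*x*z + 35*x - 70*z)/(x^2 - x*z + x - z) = (x^3 - 2*x^2*z + 12*x^2 - 24*x*z + 35*x - 70*z)/(x^2 - x*z + x - z)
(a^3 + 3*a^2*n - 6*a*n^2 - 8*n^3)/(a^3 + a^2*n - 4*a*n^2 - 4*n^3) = (a + 4*n)/(a + 2*n)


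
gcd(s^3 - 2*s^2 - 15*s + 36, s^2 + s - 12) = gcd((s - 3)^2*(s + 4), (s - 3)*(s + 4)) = s^2 + s - 12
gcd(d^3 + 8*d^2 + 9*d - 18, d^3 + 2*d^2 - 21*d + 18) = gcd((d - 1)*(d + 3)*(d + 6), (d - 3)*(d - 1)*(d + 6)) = d^2 + 5*d - 6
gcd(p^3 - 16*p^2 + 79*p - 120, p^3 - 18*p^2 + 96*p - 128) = p - 8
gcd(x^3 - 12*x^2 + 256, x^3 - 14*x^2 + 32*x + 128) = x^2 - 16*x + 64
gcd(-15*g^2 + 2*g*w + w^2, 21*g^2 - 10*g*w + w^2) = -3*g + w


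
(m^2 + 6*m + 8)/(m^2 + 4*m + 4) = (m + 4)/(m + 2)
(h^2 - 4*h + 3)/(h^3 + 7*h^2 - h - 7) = (h - 3)/(h^2 + 8*h + 7)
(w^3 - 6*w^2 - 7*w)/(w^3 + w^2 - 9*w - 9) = w*(w - 7)/(w^2 - 9)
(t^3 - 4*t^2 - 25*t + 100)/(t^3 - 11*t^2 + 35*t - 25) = (t^2 + t - 20)/(t^2 - 6*t + 5)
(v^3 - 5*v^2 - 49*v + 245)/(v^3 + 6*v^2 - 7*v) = (v^2 - 12*v + 35)/(v*(v - 1))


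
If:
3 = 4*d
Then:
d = 3/4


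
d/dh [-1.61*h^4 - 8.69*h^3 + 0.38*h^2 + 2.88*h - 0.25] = -6.44*h^3 - 26.07*h^2 + 0.76*h + 2.88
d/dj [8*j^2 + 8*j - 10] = 16*j + 8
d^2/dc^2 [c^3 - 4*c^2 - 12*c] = 6*c - 8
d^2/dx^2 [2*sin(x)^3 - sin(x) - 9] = (13 - 18*sin(x)^2)*sin(x)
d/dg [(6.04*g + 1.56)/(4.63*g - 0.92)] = (11.757232 - 59.169548*g)/(4.63*g - 0.92)^3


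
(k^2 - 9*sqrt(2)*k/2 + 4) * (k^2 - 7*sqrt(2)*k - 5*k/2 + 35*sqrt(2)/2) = k^4 - 23*sqrt(2)*k^3/2 - 5*k^3/2 + 115*sqrt(2)*k^2/4 + 67*k^2 - 335*k/2 - 28*sqrt(2)*k + 70*sqrt(2)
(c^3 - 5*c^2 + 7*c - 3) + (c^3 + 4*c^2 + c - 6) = 2*c^3 - c^2 + 8*c - 9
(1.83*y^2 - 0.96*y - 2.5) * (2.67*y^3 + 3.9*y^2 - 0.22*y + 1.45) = 4.8861*y^5 + 4.5738*y^4 - 10.8216*y^3 - 6.8853*y^2 - 0.842*y - 3.625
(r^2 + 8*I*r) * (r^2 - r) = r^4 - r^3 + 8*I*r^3 - 8*I*r^2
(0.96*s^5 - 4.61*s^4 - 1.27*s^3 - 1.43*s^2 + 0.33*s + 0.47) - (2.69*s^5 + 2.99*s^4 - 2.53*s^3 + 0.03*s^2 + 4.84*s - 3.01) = -1.73*s^5 - 7.6*s^4 + 1.26*s^3 - 1.46*s^2 - 4.51*s + 3.48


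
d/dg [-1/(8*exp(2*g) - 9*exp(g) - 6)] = (16*exp(g) - 9)*exp(g)/(-8*exp(2*g) + 9*exp(g) + 6)^2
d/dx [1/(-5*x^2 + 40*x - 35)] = 2*(x - 4)/(5*(x^2 - 8*x + 7)^2)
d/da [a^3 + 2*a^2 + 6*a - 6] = 3*a^2 + 4*a + 6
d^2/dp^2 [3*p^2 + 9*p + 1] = 6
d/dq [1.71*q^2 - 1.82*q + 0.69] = 3.42*q - 1.82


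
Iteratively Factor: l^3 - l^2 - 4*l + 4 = (l - 2)*(l^2 + l - 2) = (l - 2)*(l - 1)*(l + 2)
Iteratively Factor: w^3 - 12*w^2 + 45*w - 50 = (w - 5)*(w^2 - 7*w + 10) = (w - 5)*(w - 2)*(w - 5)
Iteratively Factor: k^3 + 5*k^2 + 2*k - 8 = (k - 1)*(k^2 + 6*k + 8) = (k - 1)*(k + 2)*(k + 4)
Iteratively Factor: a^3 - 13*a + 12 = (a - 1)*(a^2 + a - 12) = (a - 1)*(a + 4)*(a - 3)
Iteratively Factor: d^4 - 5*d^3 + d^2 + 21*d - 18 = (d - 1)*(d^3 - 4*d^2 - 3*d + 18) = (d - 3)*(d - 1)*(d^2 - d - 6) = (d - 3)^2*(d - 1)*(d + 2)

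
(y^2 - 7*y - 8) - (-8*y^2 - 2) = 9*y^2 - 7*y - 6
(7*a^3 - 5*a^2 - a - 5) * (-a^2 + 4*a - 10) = -7*a^5 + 33*a^4 - 89*a^3 + 51*a^2 - 10*a + 50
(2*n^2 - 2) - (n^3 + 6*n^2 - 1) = -n^3 - 4*n^2 - 1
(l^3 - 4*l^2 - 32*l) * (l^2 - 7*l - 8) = l^5 - 11*l^4 - 12*l^3 + 256*l^2 + 256*l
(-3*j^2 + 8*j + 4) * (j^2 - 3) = -3*j^4 + 8*j^3 + 13*j^2 - 24*j - 12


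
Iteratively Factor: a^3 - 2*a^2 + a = (a)*(a^2 - 2*a + 1) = a*(a - 1)*(a - 1)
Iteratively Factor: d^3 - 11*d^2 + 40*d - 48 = (d - 4)*(d^2 - 7*d + 12) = (d - 4)^2*(d - 3)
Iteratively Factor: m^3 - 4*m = (m + 2)*(m^2 - 2*m) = (m - 2)*(m + 2)*(m)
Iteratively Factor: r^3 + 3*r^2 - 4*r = (r + 4)*(r^2 - r) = r*(r + 4)*(r - 1)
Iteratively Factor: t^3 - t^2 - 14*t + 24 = (t + 4)*(t^2 - 5*t + 6) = (t - 3)*(t + 4)*(t - 2)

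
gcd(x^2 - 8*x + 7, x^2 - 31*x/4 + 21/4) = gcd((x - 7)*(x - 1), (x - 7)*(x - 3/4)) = x - 7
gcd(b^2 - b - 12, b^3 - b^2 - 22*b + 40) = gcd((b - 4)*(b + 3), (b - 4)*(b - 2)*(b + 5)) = b - 4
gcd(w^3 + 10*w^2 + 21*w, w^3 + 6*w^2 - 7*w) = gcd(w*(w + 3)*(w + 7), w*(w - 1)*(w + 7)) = w^2 + 7*w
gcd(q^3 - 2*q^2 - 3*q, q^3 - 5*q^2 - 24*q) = q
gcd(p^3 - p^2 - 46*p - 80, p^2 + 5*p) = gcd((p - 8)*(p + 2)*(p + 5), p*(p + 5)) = p + 5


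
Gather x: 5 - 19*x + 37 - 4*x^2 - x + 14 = -4*x^2 - 20*x + 56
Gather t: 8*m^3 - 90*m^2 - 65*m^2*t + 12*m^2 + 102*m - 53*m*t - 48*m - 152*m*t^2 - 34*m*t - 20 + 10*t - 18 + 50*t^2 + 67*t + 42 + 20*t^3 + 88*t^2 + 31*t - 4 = 8*m^3 - 78*m^2 + 54*m + 20*t^3 + t^2*(138 - 152*m) + t*(-65*m^2 - 87*m + 108)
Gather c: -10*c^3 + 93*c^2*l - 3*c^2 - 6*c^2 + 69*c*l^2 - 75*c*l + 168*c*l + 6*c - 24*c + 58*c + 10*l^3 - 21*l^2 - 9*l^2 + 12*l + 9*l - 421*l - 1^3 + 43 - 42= -10*c^3 + c^2*(93*l - 9) + c*(69*l^2 + 93*l + 40) + 10*l^3 - 30*l^2 - 400*l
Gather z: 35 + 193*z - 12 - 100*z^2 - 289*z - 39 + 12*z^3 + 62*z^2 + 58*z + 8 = 12*z^3 - 38*z^2 - 38*z - 8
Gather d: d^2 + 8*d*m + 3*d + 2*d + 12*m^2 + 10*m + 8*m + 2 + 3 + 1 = d^2 + d*(8*m + 5) + 12*m^2 + 18*m + 6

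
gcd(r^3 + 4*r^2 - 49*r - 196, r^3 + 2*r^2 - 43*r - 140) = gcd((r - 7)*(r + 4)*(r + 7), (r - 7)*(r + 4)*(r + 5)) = r^2 - 3*r - 28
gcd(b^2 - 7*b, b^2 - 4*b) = b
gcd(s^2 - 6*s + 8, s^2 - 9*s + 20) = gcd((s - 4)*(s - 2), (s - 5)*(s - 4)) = s - 4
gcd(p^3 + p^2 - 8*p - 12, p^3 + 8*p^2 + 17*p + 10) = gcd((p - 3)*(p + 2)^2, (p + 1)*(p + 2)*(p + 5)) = p + 2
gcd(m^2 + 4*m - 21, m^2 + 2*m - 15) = m - 3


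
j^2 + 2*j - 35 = (j - 5)*(j + 7)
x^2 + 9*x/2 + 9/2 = (x + 3/2)*(x + 3)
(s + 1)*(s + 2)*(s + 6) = s^3 + 9*s^2 + 20*s + 12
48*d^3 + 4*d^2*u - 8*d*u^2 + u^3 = (-6*d + u)*(-4*d + u)*(2*d + u)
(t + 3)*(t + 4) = t^2 + 7*t + 12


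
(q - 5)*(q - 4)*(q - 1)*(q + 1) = q^4 - 9*q^3 + 19*q^2 + 9*q - 20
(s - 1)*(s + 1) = s^2 - 1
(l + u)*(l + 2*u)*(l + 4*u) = l^3 + 7*l^2*u + 14*l*u^2 + 8*u^3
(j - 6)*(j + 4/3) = j^2 - 14*j/3 - 8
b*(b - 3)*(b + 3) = b^3 - 9*b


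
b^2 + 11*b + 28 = (b + 4)*(b + 7)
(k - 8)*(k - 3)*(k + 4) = k^3 - 7*k^2 - 20*k + 96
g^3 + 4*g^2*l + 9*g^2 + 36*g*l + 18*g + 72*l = (g + 3)*(g + 6)*(g + 4*l)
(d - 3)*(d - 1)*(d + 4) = d^3 - 13*d + 12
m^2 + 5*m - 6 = (m - 1)*(m + 6)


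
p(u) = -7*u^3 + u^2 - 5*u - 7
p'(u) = -21*u^2 + 2*u - 5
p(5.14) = -956.86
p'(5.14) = -549.53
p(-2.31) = 96.17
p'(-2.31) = -121.68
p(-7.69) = 3273.88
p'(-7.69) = -1262.24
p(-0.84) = 2.05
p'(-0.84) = -21.50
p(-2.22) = 85.62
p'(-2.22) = -112.94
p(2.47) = -118.73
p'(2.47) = -128.18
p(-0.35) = -4.83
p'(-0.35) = -8.27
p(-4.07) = 501.85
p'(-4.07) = -361.00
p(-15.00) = 23918.00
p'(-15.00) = -4760.00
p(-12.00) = 12293.00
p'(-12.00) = -3053.00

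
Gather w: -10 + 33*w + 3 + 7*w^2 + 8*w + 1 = 7*w^2 + 41*w - 6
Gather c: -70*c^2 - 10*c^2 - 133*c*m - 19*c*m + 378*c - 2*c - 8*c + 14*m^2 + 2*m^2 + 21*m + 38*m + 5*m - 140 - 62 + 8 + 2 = -80*c^2 + c*(368 - 152*m) + 16*m^2 + 64*m - 192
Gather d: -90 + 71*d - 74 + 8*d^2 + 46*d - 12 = 8*d^2 + 117*d - 176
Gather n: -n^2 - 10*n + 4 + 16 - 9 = -n^2 - 10*n + 11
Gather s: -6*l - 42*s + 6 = -6*l - 42*s + 6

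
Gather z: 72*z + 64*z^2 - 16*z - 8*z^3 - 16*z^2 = -8*z^3 + 48*z^2 + 56*z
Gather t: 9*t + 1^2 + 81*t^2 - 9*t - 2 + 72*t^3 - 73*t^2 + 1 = 72*t^3 + 8*t^2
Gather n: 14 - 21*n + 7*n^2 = 7*n^2 - 21*n + 14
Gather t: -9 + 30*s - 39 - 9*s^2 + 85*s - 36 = -9*s^2 + 115*s - 84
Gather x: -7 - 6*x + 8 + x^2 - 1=x^2 - 6*x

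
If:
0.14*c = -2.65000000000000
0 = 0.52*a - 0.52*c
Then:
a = -18.93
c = -18.93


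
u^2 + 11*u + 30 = (u + 5)*(u + 6)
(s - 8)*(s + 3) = s^2 - 5*s - 24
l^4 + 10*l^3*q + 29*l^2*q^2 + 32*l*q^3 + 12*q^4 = (l + q)^2*(l + 2*q)*(l + 6*q)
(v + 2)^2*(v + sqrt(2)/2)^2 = v^4 + sqrt(2)*v^3 + 4*v^3 + 9*v^2/2 + 4*sqrt(2)*v^2 + 2*v + 4*sqrt(2)*v + 2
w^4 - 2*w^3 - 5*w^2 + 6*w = w*(w - 3)*(w - 1)*(w + 2)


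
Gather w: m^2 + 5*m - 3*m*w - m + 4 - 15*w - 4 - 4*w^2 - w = m^2 + 4*m - 4*w^2 + w*(-3*m - 16)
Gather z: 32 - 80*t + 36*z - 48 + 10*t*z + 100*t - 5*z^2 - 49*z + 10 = 20*t - 5*z^2 + z*(10*t - 13) - 6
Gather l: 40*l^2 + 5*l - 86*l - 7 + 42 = 40*l^2 - 81*l + 35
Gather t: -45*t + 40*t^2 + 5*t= 40*t^2 - 40*t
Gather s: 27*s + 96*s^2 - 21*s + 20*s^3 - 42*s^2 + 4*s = 20*s^3 + 54*s^2 + 10*s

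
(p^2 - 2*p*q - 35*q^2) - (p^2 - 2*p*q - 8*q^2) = -27*q^2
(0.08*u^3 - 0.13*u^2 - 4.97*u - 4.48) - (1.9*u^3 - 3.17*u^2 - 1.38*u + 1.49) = -1.82*u^3 + 3.04*u^2 - 3.59*u - 5.97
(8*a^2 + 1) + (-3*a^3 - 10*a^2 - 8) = -3*a^3 - 2*a^2 - 7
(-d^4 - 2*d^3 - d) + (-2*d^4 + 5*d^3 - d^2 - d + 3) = -3*d^4 + 3*d^3 - d^2 - 2*d + 3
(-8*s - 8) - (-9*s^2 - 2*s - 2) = 9*s^2 - 6*s - 6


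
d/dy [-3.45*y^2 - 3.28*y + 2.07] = -6.9*y - 3.28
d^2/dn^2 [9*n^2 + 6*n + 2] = 18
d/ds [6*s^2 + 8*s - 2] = 12*s + 8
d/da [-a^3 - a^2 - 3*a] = -3*a^2 - 2*a - 3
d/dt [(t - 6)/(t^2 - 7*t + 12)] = (t^2 - 7*t - (t - 6)*(2*t - 7) + 12)/(t^2 - 7*t + 12)^2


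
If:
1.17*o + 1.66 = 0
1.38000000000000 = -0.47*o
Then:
No Solution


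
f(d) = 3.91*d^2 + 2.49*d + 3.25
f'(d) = 7.82*d + 2.49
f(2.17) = 27.07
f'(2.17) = 19.46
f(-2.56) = 22.50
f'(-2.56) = -17.53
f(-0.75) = 3.58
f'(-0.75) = -3.38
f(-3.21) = 35.55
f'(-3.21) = -22.61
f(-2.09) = 15.13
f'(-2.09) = -13.85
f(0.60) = 6.15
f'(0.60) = 7.18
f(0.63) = 6.37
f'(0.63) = 7.42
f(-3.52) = 42.93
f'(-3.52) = -25.04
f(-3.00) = 30.97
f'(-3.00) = -20.97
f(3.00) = 45.91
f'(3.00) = 25.95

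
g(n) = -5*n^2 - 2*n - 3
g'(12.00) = -122.00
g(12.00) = -747.00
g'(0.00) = -2.00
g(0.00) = -3.00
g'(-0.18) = -0.20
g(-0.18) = -2.80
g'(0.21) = -4.10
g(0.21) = -3.64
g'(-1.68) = 14.80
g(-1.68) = -13.75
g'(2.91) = -31.10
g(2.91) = -51.16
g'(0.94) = -11.40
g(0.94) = -9.30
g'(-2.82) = 26.20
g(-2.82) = -37.12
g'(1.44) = -16.40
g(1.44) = -16.25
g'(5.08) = -52.80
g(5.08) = -142.19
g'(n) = -10*n - 2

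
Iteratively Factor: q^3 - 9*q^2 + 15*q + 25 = (q - 5)*(q^2 - 4*q - 5) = (q - 5)^2*(q + 1)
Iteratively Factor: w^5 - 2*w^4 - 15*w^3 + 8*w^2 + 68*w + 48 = (w - 3)*(w^4 + w^3 - 12*w^2 - 28*w - 16) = (w - 3)*(w + 1)*(w^3 - 12*w - 16) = (w - 3)*(w + 1)*(w + 2)*(w^2 - 2*w - 8) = (w - 3)*(w + 1)*(w + 2)^2*(w - 4)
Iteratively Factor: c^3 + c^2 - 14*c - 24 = (c + 3)*(c^2 - 2*c - 8) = (c - 4)*(c + 3)*(c + 2)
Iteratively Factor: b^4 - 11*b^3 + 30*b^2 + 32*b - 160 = (b + 2)*(b^3 - 13*b^2 + 56*b - 80) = (b - 5)*(b + 2)*(b^2 - 8*b + 16) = (b - 5)*(b - 4)*(b + 2)*(b - 4)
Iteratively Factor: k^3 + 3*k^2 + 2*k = (k)*(k^2 + 3*k + 2) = k*(k + 1)*(k + 2)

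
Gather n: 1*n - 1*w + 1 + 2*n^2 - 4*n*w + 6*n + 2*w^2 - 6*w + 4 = 2*n^2 + n*(7 - 4*w) + 2*w^2 - 7*w + 5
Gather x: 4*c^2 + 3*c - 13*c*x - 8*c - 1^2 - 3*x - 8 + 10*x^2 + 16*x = 4*c^2 - 5*c + 10*x^2 + x*(13 - 13*c) - 9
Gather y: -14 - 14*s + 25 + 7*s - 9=2 - 7*s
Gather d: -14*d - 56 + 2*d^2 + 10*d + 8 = 2*d^2 - 4*d - 48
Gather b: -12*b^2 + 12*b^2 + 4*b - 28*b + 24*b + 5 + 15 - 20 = 0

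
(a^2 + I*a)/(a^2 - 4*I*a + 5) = a/(a - 5*I)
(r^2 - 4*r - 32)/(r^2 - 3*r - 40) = (r + 4)/(r + 5)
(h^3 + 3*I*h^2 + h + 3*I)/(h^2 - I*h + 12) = (h^2 + 1)/(h - 4*I)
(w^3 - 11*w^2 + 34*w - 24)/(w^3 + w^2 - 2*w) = (w^2 - 10*w + 24)/(w*(w + 2))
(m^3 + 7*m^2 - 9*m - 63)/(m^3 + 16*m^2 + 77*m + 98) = (m^2 - 9)/(m^2 + 9*m + 14)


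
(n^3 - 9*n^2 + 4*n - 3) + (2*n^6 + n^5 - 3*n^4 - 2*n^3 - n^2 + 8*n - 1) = 2*n^6 + n^5 - 3*n^4 - n^3 - 10*n^2 + 12*n - 4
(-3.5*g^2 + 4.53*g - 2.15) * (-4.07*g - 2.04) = 14.245*g^3 - 11.2971*g^2 - 0.4907*g + 4.386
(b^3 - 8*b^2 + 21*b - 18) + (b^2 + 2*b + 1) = b^3 - 7*b^2 + 23*b - 17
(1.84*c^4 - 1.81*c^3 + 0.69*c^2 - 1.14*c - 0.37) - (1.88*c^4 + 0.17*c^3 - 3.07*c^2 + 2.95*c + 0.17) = -0.0399999999999998*c^4 - 1.98*c^3 + 3.76*c^2 - 4.09*c - 0.54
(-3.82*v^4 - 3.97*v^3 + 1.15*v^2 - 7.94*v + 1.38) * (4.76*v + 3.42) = -18.1832*v^5 - 31.9616*v^4 - 8.1034*v^3 - 33.8614*v^2 - 20.586*v + 4.7196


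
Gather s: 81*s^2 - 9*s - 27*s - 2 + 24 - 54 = 81*s^2 - 36*s - 32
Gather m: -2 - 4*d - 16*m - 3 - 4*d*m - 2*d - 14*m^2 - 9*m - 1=-6*d - 14*m^2 + m*(-4*d - 25) - 6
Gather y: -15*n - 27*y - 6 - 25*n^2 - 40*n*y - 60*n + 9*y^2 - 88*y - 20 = -25*n^2 - 75*n + 9*y^2 + y*(-40*n - 115) - 26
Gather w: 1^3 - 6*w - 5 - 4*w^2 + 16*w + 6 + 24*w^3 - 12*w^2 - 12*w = 24*w^3 - 16*w^2 - 2*w + 2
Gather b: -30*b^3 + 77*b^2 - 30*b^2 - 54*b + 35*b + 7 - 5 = -30*b^3 + 47*b^2 - 19*b + 2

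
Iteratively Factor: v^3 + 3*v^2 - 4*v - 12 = (v + 3)*(v^2 - 4) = (v + 2)*(v + 3)*(v - 2)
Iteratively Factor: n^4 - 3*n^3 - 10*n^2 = (n + 2)*(n^3 - 5*n^2) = n*(n + 2)*(n^2 - 5*n) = n*(n - 5)*(n + 2)*(n)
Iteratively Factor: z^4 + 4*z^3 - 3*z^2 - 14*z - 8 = (z + 1)*(z^3 + 3*z^2 - 6*z - 8) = (z + 1)^2*(z^2 + 2*z - 8) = (z + 1)^2*(z + 4)*(z - 2)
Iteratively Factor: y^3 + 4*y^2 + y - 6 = (y - 1)*(y^2 + 5*y + 6) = (y - 1)*(y + 3)*(y + 2)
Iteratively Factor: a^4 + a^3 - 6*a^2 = (a + 3)*(a^3 - 2*a^2) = (a - 2)*(a + 3)*(a^2) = a*(a - 2)*(a + 3)*(a)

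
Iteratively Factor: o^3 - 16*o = (o + 4)*(o^2 - 4*o) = (o - 4)*(o + 4)*(o)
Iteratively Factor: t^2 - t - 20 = (t - 5)*(t + 4)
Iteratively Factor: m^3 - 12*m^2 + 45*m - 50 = (m - 5)*(m^2 - 7*m + 10) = (m - 5)*(m - 2)*(m - 5)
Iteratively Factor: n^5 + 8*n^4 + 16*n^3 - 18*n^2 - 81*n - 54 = (n + 3)*(n^4 + 5*n^3 + n^2 - 21*n - 18) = (n + 1)*(n + 3)*(n^3 + 4*n^2 - 3*n - 18) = (n - 2)*(n + 1)*(n + 3)*(n^2 + 6*n + 9) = (n - 2)*(n + 1)*(n + 3)^2*(n + 3)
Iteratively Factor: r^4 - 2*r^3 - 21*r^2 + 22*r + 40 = (r + 4)*(r^3 - 6*r^2 + 3*r + 10) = (r + 1)*(r + 4)*(r^2 - 7*r + 10) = (r - 2)*(r + 1)*(r + 4)*(r - 5)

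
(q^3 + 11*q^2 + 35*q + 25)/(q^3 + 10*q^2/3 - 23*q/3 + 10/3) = 3*(q^2 + 6*q + 5)/(3*q^2 - 5*q + 2)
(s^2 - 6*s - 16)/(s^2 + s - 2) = (s - 8)/(s - 1)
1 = 1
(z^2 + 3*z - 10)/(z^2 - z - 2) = (z + 5)/(z + 1)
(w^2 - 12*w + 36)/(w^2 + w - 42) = (w - 6)/(w + 7)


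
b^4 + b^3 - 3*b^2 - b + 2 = (b - 1)^2*(b + 1)*(b + 2)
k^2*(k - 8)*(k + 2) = k^4 - 6*k^3 - 16*k^2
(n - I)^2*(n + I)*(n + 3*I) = n^4 + 2*I*n^3 + 4*n^2 + 2*I*n + 3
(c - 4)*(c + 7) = c^2 + 3*c - 28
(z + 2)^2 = z^2 + 4*z + 4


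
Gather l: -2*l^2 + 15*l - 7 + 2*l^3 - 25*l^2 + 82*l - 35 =2*l^3 - 27*l^2 + 97*l - 42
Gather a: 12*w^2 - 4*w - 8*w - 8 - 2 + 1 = 12*w^2 - 12*w - 9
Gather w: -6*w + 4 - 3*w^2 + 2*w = -3*w^2 - 4*w + 4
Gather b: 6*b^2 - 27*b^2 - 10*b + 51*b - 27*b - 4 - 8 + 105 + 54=-21*b^2 + 14*b + 147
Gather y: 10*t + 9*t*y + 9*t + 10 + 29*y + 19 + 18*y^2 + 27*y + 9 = 19*t + 18*y^2 + y*(9*t + 56) + 38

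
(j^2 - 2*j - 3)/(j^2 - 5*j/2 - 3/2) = 2*(j + 1)/(2*j + 1)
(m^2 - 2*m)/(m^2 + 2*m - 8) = m/(m + 4)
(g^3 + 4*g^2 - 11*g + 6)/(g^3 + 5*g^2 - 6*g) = (g - 1)/g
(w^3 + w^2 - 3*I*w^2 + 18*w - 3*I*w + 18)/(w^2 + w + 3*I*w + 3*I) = w - 6*I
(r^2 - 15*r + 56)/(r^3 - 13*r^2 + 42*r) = (r - 8)/(r*(r - 6))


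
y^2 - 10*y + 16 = (y - 8)*(y - 2)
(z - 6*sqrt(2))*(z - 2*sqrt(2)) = z^2 - 8*sqrt(2)*z + 24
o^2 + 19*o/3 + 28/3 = (o + 7/3)*(o + 4)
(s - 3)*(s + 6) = s^2 + 3*s - 18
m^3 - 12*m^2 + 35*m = m*(m - 7)*(m - 5)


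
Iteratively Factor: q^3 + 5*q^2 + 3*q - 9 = (q + 3)*(q^2 + 2*q - 3) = (q - 1)*(q + 3)*(q + 3)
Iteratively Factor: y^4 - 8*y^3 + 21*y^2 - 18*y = (y - 3)*(y^3 - 5*y^2 + 6*y) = (y - 3)*(y - 2)*(y^2 - 3*y) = (y - 3)^2*(y - 2)*(y)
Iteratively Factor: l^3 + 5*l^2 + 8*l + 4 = (l + 2)*(l^2 + 3*l + 2) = (l + 2)^2*(l + 1)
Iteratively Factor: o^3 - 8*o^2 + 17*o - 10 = (o - 1)*(o^2 - 7*o + 10) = (o - 5)*(o - 1)*(o - 2)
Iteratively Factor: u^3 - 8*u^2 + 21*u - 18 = (u - 3)*(u^2 - 5*u + 6) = (u - 3)*(u - 2)*(u - 3)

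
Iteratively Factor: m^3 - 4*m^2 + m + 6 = (m + 1)*(m^2 - 5*m + 6) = (m - 3)*(m + 1)*(m - 2)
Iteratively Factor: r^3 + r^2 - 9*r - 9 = (r - 3)*(r^2 + 4*r + 3) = (r - 3)*(r + 1)*(r + 3)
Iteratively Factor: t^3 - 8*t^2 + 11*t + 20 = (t + 1)*(t^2 - 9*t + 20) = (t - 5)*(t + 1)*(t - 4)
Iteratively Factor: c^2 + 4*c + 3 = (c + 1)*(c + 3)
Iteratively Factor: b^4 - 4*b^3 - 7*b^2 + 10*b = (b - 1)*(b^3 - 3*b^2 - 10*b) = b*(b - 1)*(b^2 - 3*b - 10) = b*(b - 1)*(b + 2)*(b - 5)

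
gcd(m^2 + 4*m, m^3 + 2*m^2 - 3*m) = m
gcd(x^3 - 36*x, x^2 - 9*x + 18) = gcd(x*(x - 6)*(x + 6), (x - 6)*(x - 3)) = x - 6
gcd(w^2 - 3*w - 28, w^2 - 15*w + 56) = w - 7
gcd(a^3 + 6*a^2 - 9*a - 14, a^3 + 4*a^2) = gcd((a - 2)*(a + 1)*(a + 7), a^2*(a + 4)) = 1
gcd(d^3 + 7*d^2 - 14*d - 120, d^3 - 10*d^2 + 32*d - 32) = d - 4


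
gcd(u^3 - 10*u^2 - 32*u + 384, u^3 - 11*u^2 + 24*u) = u - 8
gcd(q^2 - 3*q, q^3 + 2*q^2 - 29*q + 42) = q - 3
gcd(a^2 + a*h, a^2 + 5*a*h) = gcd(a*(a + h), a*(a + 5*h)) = a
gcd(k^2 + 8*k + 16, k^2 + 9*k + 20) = k + 4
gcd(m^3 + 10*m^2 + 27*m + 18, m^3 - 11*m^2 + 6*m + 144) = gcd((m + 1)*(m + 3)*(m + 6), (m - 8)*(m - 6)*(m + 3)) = m + 3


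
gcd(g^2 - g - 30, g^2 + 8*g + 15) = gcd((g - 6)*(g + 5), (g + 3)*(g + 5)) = g + 5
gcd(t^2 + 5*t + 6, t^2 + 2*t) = t + 2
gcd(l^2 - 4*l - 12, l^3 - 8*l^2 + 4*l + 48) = l^2 - 4*l - 12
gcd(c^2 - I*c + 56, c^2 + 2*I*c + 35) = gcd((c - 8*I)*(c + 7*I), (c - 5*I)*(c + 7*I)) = c + 7*I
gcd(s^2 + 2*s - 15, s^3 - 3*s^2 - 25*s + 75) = s^2 + 2*s - 15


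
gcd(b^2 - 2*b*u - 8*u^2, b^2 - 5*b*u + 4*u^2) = -b + 4*u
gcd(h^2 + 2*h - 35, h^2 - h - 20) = h - 5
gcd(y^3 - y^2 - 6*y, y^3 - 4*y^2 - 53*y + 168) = y - 3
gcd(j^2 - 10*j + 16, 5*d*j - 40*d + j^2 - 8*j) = j - 8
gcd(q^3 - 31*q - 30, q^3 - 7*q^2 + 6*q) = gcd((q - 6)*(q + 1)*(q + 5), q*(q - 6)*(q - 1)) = q - 6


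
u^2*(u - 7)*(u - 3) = u^4 - 10*u^3 + 21*u^2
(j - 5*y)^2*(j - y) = j^3 - 11*j^2*y + 35*j*y^2 - 25*y^3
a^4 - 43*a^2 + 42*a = a*(a - 6)*(a - 1)*(a + 7)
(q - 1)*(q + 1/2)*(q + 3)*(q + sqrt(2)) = q^4 + sqrt(2)*q^3 + 5*q^3/2 - 2*q^2 + 5*sqrt(2)*q^2/2 - 2*sqrt(2)*q - 3*q/2 - 3*sqrt(2)/2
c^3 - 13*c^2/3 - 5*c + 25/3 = (c - 5)*(c - 1)*(c + 5/3)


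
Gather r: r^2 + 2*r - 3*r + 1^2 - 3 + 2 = r^2 - r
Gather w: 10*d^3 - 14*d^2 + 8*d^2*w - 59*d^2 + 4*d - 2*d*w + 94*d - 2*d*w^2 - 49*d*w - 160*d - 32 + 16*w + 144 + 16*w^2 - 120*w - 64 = 10*d^3 - 73*d^2 - 62*d + w^2*(16 - 2*d) + w*(8*d^2 - 51*d - 104) + 48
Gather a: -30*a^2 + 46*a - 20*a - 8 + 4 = -30*a^2 + 26*a - 4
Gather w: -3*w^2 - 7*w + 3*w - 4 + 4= -3*w^2 - 4*w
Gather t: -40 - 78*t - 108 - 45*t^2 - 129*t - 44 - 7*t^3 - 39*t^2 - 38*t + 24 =-7*t^3 - 84*t^2 - 245*t - 168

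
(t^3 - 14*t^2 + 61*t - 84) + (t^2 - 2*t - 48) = t^3 - 13*t^2 + 59*t - 132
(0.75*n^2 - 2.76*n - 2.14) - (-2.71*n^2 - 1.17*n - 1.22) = 3.46*n^2 - 1.59*n - 0.92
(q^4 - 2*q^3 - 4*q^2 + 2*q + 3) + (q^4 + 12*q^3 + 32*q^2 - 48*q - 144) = 2*q^4 + 10*q^3 + 28*q^2 - 46*q - 141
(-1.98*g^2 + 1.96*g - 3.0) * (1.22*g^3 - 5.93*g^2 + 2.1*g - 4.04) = -2.4156*g^5 + 14.1326*g^4 - 19.4408*g^3 + 29.9052*g^2 - 14.2184*g + 12.12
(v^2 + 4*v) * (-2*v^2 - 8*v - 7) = -2*v^4 - 16*v^3 - 39*v^2 - 28*v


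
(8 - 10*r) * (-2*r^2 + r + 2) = 20*r^3 - 26*r^2 - 12*r + 16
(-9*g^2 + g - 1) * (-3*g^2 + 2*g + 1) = 27*g^4 - 21*g^3 - 4*g^2 - g - 1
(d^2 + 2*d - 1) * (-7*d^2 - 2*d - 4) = -7*d^4 - 16*d^3 - d^2 - 6*d + 4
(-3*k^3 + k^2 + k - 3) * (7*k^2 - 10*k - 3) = -21*k^5 + 37*k^4 + 6*k^3 - 34*k^2 + 27*k + 9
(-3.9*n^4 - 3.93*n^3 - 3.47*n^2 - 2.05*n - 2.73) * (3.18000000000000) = -12.402*n^4 - 12.4974*n^3 - 11.0346*n^2 - 6.519*n - 8.6814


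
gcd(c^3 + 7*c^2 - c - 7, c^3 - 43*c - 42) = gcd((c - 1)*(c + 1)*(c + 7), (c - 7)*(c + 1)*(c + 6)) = c + 1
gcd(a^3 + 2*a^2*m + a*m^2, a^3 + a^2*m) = a^2 + a*m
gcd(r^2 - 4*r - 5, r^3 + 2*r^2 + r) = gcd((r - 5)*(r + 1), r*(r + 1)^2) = r + 1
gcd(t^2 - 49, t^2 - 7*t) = t - 7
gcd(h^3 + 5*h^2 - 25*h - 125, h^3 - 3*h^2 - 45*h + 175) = h - 5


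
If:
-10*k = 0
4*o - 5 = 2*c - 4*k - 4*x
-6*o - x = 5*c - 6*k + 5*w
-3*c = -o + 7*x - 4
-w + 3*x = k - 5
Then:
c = -625/78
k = 0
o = -71/12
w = 753/52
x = 493/156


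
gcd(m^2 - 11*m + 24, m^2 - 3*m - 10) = 1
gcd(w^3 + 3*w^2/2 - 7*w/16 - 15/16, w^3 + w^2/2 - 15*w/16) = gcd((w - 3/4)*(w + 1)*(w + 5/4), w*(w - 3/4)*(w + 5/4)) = w^2 + w/2 - 15/16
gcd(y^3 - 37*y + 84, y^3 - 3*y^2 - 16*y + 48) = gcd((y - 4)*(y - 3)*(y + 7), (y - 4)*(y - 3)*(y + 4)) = y^2 - 7*y + 12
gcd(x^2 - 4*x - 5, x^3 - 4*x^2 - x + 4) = x + 1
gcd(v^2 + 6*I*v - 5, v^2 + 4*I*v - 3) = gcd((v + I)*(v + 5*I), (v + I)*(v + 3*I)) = v + I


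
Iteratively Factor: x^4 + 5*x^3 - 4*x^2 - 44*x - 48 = (x + 4)*(x^3 + x^2 - 8*x - 12) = (x + 2)*(x + 4)*(x^2 - x - 6) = (x - 3)*(x + 2)*(x + 4)*(x + 2)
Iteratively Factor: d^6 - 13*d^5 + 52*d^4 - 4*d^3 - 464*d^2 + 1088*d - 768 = (d - 4)*(d^5 - 9*d^4 + 16*d^3 + 60*d^2 - 224*d + 192) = (d - 4)*(d + 3)*(d^4 - 12*d^3 + 52*d^2 - 96*d + 64) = (d - 4)^2*(d + 3)*(d^3 - 8*d^2 + 20*d - 16) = (d - 4)^3*(d + 3)*(d^2 - 4*d + 4) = (d - 4)^3*(d - 2)*(d + 3)*(d - 2)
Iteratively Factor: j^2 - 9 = (j - 3)*(j + 3)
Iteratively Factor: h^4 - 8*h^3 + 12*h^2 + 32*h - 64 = (h - 2)*(h^3 - 6*h^2 + 32) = (h - 2)*(h + 2)*(h^2 - 8*h + 16) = (h - 4)*(h - 2)*(h + 2)*(h - 4)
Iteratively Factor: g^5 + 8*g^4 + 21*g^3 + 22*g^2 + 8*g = (g + 4)*(g^4 + 4*g^3 + 5*g^2 + 2*g) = (g + 1)*(g + 4)*(g^3 + 3*g^2 + 2*g) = (g + 1)^2*(g + 4)*(g^2 + 2*g) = g*(g + 1)^2*(g + 4)*(g + 2)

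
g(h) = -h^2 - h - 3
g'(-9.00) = 17.00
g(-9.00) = -75.00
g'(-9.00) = 17.00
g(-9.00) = -75.00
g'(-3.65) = 6.30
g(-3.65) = -12.67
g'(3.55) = -8.10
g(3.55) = -19.15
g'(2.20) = -5.40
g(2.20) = -10.04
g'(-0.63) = 0.26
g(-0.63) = -2.77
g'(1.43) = -3.86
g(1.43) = -6.47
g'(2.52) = -6.04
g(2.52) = -11.87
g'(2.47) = -5.94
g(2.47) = -11.57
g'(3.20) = -7.40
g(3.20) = -16.44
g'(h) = -2*h - 1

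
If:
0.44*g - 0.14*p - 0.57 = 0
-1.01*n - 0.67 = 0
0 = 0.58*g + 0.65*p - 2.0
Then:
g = 1.77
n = -0.66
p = 1.50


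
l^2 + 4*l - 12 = (l - 2)*(l + 6)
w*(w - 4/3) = w^2 - 4*w/3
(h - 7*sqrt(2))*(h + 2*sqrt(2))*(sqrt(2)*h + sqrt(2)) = sqrt(2)*h^3 - 10*h^2 + sqrt(2)*h^2 - 28*sqrt(2)*h - 10*h - 28*sqrt(2)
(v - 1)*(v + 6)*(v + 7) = v^3 + 12*v^2 + 29*v - 42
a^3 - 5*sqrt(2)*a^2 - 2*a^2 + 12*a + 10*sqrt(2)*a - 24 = (a - 2)*(a - 3*sqrt(2))*(a - 2*sqrt(2))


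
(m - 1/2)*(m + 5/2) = m^2 + 2*m - 5/4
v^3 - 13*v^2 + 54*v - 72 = (v - 6)*(v - 4)*(v - 3)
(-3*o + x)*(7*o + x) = -21*o^2 + 4*o*x + x^2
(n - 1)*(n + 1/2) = n^2 - n/2 - 1/2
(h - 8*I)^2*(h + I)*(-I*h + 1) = -I*h^4 - 14*h^3 + 33*I*h^2 - 112*h - 64*I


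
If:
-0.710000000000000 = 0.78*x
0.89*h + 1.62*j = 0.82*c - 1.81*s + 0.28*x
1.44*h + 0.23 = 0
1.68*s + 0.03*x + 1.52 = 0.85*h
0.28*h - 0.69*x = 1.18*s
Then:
No Solution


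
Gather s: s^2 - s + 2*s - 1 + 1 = s^2 + s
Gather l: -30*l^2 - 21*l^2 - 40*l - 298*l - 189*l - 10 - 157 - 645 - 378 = -51*l^2 - 527*l - 1190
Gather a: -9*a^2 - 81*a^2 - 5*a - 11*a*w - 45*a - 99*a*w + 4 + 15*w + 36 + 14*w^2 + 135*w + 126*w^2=-90*a^2 + a*(-110*w - 50) + 140*w^2 + 150*w + 40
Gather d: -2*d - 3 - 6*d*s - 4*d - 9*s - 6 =d*(-6*s - 6) - 9*s - 9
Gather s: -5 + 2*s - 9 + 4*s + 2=6*s - 12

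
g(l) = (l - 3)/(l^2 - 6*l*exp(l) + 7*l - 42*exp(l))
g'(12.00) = 0.00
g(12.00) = 0.00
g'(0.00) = -0.09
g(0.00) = 0.07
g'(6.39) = 0.00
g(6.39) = -0.00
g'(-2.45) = -0.10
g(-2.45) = 0.40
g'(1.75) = -0.01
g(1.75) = 0.00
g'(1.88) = -0.01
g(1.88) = 0.00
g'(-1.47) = -0.15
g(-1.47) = 0.28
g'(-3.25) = -0.10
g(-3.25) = 0.48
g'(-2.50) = -0.10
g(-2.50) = 0.41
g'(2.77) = -0.00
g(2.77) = 0.00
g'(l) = (l - 3)*(6*l*exp(l) - 2*l + 48*exp(l) - 7)/(l^2 - 6*l*exp(l) + 7*l - 42*exp(l))^2 + 1/(l^2 - 6*l*exp(l) + 7*l - 42*exp(l)) = (l^2 - 6*l*exp(l) + 7*l + (l - 3)*(6*l*exp(l) - 2*l + 48*exp(l) - 7) - 42*exp(l))/(l^2 - 6*l*exp(l) + 7*l - 42*exp(l))^2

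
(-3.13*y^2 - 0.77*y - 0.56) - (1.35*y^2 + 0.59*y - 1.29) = -4.48*y^2 - 1.36*y + 0.73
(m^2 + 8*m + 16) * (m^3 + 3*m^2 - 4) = m^5 + 11*m^4 + 40*m^3 + 44*m^2 - 32*m - 64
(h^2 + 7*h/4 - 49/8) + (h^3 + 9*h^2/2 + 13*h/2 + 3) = h^3 + 11*h^2/2 + 33*h/4 - 25/8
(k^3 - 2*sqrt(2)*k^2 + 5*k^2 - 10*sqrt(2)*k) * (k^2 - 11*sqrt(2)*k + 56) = k^5 - 13*sqrt(2)*k^4 + 5*k^4 - 65*sqrt(2)*k^3 + 100*k^3 - 112*sqrt(2)*k^2 + 500*k^2 - 560*sqrt(2)*k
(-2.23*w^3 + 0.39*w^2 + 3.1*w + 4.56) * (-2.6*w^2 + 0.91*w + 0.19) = 5.798*w^5 - 3.0433*w^4 - 8.1288*w^3 - 8.9609*w^2 + 4.7386*w + 0.8664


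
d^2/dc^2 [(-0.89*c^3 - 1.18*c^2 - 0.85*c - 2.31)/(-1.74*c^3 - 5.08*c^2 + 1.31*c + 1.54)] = (-8.58863999999994*c^6 + 27.6127560000002*c^5 + 173.761272*c^4 + 451.394966*c^3 + 419.577312*c^2 - 2.53360800000002*c + 46.238962)/(5.268024*c^9 + 46.140624*c^8 + 122.81094*c^7 + 47.632888*c^6 - 174.135318*c^5 - 72.010548*c^4 + 71.622013*c^3 + 28.214802*c^2 - 9.320388*c - 3.652264)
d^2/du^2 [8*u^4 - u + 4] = 96*u^2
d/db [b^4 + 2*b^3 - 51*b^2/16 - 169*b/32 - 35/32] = 4*b^3 + 6*b^2 - 51*b/8 - 169/32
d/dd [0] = 0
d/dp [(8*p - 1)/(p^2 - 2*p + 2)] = 2*(-4*p^2 + p + 7)/(p^4 - 4*p^3 + 8*p^2 - 8*p + 4)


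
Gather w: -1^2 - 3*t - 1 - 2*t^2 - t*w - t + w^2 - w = -2*t^2 - 4*t + w^2 + w*(-t - 1) - 2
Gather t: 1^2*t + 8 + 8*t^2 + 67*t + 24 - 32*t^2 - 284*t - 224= -24*t^2 - 216*t - 192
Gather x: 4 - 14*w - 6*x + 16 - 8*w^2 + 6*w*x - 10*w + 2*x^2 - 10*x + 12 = -8*w^2 - 24*w + 2*x^2 + x*(6*w - 16) + 32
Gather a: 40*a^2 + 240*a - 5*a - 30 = 40*a^2 + 235*a - 30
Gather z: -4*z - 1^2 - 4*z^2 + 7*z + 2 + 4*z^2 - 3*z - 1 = 0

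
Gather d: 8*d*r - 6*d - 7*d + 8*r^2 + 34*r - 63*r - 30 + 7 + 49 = d*(8*r - 13) + 8*r^2 - 29*r + 26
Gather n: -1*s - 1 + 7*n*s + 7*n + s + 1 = n*(7*s + 7)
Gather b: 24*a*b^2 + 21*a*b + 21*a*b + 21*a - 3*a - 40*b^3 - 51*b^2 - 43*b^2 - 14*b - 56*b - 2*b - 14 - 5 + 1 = 18*a - 40*b^3 + b^2*(24*a - 94) + b*(42*a - 72) - 18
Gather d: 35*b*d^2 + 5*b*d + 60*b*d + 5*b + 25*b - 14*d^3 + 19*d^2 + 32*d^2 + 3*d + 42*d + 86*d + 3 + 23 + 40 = 30*b - 14*d^3 + d^2*(35*b + 51) + d*(65*b + 131) + 66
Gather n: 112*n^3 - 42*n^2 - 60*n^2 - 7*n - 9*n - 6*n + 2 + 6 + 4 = 112*n^3 - 102*n^2 - 22*n + 12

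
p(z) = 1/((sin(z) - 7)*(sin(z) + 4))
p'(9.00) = 0.00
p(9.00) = -0.03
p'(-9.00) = 0.00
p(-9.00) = -0.04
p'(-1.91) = -0.00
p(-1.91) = -0.04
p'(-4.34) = -0.00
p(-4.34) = -0.03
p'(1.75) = -0.00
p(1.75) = -0.03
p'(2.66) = -0.00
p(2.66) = -0.03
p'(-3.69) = -0.00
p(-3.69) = -0.03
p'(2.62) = -0.00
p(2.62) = -0.03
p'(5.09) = 0.00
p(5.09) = -0.04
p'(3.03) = -0.00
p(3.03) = -0.04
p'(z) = -cos(z)/((sin(z) - 7)*(sin(z) + 4)^2) - cos(z)/((sin(z) - 7)^2*(sin(z) + 4)) = (3 - 2*sin(z))*cos(z)/((sin(z) - 7)^2*(sin(z) + 4)^2)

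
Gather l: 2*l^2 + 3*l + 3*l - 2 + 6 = 2*l^2 + 6*l + 4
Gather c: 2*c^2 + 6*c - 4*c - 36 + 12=2*c^2 + 2*c - 24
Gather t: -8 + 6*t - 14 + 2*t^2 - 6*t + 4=2*t^2 - 18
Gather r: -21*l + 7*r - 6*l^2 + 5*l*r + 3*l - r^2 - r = -6*l^2 - 18*l - r^2 + r*(5*l + 6)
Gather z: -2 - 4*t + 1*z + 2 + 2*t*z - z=2*t*z - 4*t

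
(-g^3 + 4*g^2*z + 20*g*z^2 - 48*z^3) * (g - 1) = -g^4 + 4*g^3*z + g^3 + 20*g^2*z^2 - 4*g^2*z - 48*g*z^3 - 20*g*z^2 + 48*z^3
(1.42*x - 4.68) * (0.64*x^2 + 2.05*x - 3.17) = 0.9088*x^3 - 0.0842000000000005*x^2 - 14.0954*x + 14.8356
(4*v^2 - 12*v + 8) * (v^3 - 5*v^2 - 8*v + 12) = 4*v^5 - 32*v^4 + 36*v^3 + 104*v^2 - 208*v + 96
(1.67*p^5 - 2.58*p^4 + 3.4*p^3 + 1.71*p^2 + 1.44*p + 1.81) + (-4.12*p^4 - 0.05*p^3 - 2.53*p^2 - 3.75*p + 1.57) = 1.67*p^5 - 6.7*p^4 + 3.35*p^3 - 0.82*p^2 - 2.31*p + 3.38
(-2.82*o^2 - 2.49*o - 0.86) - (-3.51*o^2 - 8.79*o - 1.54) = 0.69*o^2 + 6.3*o + 0.68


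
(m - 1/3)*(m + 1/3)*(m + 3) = m^3 + 3*m^2 - m/9 - 1/3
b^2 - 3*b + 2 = (b - 2)*(b - 1)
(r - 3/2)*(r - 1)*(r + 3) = r^3 + r^2/2 - 6*r + 9/2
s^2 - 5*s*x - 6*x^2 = (s - 6*x)*(s + x)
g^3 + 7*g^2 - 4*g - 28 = (g - 2)*(g + 2)*(g + 7)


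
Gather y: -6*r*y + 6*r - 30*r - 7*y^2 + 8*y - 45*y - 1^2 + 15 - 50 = -24*r - 7*y^2 + y*(-6*r - 37) - 36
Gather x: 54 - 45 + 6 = 15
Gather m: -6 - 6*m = -6*m - 6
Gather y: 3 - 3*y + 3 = 6 - 3*y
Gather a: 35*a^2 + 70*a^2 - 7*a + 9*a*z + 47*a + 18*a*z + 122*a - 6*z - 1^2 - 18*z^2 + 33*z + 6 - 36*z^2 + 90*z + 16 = 105*a^2 + a*(27*z + 162) - 54*z^2 + 117*z + 21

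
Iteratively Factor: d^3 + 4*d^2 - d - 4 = (d - 1)*(d^2 + 5*d + 4) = (d - 1)*(d + 4)*(d + 1)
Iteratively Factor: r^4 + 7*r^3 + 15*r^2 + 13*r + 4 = (r + 1)*(r^3 + 6*r^2 + 9*r + 4) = (r + 1)^2*(r^2 + 5*r + 4) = (r + 1)^3*(r + 4)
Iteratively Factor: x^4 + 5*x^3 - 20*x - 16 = (x + 1)*(x^3 + 4*x^2 - 4*x - 16) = (x + 1)*(x + 2)*(x^2 + 2*x - 8) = (x - 2)*(x + 1)*(x + 2)*(x + 4)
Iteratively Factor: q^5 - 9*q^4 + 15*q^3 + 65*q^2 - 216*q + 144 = (q - 4)*(q^4 - 5*q^3 - 5*q^2 + 45*q - 36) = (q - 4)*(q - 1)*(q^3 - 4*q^2 - 9*q + 36) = (q - 4)*(q - 3)*(q - 1)*(q^2 - q - 12) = (q - 4)^2*(q - 3)*(q - 1)*(q + 3)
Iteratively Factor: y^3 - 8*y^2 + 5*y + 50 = (y - 5)*(y^2 - 3*y - 10) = (y - 5)*(y + 2)*(y - 5)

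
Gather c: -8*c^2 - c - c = -8*c^2 - 2*c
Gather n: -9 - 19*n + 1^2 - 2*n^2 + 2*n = -2*n^2 - 17*n - 8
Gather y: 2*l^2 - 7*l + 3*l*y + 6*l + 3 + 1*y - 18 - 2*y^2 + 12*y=2*l^2 - l - 2*y^2 + y*(3*l + 13) - 15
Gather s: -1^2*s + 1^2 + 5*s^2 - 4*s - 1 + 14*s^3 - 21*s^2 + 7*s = 14*s^3 - 16*s^2 + 2*s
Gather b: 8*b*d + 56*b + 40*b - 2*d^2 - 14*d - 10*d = b*(8*d + 96) - 2*d^2 - 24*d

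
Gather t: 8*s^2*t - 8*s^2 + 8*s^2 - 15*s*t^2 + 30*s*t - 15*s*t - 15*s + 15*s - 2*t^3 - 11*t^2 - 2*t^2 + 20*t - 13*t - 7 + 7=-2*t^3 + t^2*(-15*s - 13) + t*(8*s^2 + 15*s + 7)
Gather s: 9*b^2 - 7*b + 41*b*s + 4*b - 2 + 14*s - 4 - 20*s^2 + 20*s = 9*b^2 - 3*b - 20*s^2 + s*(41*b + 34) - 6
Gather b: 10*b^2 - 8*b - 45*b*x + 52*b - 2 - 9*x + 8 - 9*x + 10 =10*b^2 + b*(44 - 45*x) - 18*x + 16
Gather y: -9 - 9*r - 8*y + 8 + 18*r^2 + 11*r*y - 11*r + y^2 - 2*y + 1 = 18*r^2 - 20*r + y^2 + y*(11*r - 10)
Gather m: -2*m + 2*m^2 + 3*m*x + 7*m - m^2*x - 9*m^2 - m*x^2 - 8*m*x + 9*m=m^2*(-x - 7) + m*(-x^2 - 5*x + 14)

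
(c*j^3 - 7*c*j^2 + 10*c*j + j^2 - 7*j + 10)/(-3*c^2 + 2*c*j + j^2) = (c*j^3 - 7*c*j^2 + 10*c*j + j^2 - 7*j + 10)/(-3*c^2 + 2*c*j + j^2)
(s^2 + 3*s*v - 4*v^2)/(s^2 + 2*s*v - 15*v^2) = (s^2 + 3*s*v - 4*v^2)/(s^2 + 2*s*v - 15*v^2)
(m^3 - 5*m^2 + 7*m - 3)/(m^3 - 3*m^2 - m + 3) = (m - 1)/(m + 1)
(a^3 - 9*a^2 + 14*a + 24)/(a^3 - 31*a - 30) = (a - 4)/(a + 5)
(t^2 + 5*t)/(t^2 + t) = (t + 5)/(t + 1)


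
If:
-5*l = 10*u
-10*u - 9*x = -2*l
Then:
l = 9*x/7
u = -9*x/14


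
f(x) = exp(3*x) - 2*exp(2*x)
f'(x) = 3*exp(3*x) - 4*exp(2*x)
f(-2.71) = -0.01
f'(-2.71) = -0.02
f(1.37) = 29.97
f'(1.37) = 120.89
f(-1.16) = -0.17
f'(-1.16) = -0.30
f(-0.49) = -0.52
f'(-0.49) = -0.81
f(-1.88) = -0.04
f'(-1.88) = -0.08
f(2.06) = 359.87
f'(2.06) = 1202.74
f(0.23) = -1.17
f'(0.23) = -0.36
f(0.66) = -0.24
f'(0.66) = 6.75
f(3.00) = 7296.23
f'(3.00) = 22695.54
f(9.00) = 531916920663.52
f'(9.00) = 1595882081928.85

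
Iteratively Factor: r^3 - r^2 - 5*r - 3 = (r + 1)*(r^2 - 2*r - 3) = (r + 1)^2*(r - 3)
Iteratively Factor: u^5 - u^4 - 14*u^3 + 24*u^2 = (u + 4)*(u^4 - 5*u^3 + 6*u^2) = u*(u + 4)*(u^3 - 5*u^2 + 6*u) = u^2*(u + 4)*(u^2 - 5*u + 6) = u^2*(u - 2)*(u + 4)*(u - 3)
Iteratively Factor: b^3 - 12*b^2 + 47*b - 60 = (b - 4)*(b^2 - 8*b + 15) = (b - 5)*(b - 4)*(b - 3)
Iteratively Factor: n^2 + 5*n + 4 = (n + 4)*(n + 1)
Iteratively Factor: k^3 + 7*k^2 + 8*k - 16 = (k + 4)*(k^2 + 3*k - 4) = (k - 1)*(k + 4)*(k + 4)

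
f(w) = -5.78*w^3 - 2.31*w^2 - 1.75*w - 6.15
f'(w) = -17.34*w^2 - 4.62*w - 1.75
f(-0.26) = -5.75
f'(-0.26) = -1.72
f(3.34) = -253.13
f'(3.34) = -210.62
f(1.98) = -63.54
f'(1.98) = -78.88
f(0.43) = -7.79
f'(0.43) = -6.94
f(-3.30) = 182.18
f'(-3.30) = -175.34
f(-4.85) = 607.41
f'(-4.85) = -387.22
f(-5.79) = 1048.47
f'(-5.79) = -556.31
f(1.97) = -62.75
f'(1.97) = -78.15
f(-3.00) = 134.37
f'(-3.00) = -143.95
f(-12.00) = 9670.05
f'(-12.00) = -2443.27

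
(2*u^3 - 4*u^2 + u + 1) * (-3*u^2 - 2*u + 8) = -6*u^5 + 8*u^4 + 21*u^3 - 37*u^2 + 6*u + 8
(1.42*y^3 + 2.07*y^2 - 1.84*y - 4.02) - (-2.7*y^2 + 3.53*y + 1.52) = 1.42*y^3 + 4.77*y^2 - 5.37*y - 5.54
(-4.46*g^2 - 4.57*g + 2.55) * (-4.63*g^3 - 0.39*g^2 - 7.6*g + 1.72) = 20.6498*g^5 + 22.8985*g^4 + 23.8718*g^3 + 26.0663*g^2 - 27.2404*g + 4.386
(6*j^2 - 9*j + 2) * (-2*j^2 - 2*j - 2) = -12*j^4 + 6*j^3 + 2*j^2 + 14*j - 4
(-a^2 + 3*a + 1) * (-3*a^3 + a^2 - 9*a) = 3*a^5 - 10*a^4 + 9*a^3 - 26*a^2 - 9*a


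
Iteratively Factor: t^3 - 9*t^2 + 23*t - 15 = (t - 3)*(t^2 - 6*t + 5) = (t - 5)*(t - 3)*(t - 1)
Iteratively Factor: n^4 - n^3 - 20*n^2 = (n + 4)*(n^3 - 5*n^2) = (n - 5)*(n + 4)*(n^2) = n*(n - 5)*(n + 4)*(n)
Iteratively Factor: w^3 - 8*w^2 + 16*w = (w - 4)*(w^2 - 4*w) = w*(w - 4)*(w - 4)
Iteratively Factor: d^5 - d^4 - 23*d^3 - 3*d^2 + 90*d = (d - 5)*(d^4 + 4*d^3 - 3*d^2 - 18*d) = d*(d - 5)*(d^3 + 4*d^2 - 3*d - 18) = d*(d - 5)*(d + 3)*(d^2 + d - 6) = d*(d - 5)*(d - 2)*(d + 3)*(d + 3)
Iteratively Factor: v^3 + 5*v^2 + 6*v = (v)*(v^2 + 5*v + 6) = v*(v + 3)*(v + 2)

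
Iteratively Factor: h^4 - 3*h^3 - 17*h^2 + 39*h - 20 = (h + 4)*(h^3 - 7*h^2 + 11*h - 5) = (h - 1)*(h + 4)*(h^2 - 6*h + 5) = (h - 5)*(h - 1)*(h + 4)*(h - 1)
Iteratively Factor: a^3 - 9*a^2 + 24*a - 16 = (a - 1)*(a^2 - 8*a + 16) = (a - 4)*(a - 1)*(a - 4)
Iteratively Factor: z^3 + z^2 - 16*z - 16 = (z + 1)*(z^2 - 16) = (z - 4)*(z + 1)*(z + 4)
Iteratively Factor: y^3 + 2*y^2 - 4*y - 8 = (y - 2)*(y^2 + 4*y + 4) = (y - 2)*(y + 2)*(y + 2)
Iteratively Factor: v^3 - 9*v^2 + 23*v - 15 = (v - 3)*(v^2 - 6*v + 5) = (v - 5)*(v - 3)*(v - 1)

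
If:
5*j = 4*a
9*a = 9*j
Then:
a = 0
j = 0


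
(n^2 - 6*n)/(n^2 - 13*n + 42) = n/(n - 7)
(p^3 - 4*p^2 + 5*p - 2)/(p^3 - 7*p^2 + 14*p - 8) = (p - 1)/(p - 4)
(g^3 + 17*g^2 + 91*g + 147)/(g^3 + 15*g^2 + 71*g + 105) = (g + 7)/(g + 5)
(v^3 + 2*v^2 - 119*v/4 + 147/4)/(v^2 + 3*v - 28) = (v^2 - 5*v + 21/4)/(v - 4)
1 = 1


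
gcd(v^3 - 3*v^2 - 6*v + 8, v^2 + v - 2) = v^2 + v - 2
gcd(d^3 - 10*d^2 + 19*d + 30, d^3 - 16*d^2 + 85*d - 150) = d^2 - 11*d + 30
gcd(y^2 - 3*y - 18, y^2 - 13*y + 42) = y - 6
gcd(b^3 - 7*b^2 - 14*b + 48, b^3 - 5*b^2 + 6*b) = b - 2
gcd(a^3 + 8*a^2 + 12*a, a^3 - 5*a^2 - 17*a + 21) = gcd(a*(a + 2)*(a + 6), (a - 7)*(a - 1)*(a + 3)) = 1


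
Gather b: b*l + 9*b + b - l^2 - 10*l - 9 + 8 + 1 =b*(l + 10) - l^2 - 10*l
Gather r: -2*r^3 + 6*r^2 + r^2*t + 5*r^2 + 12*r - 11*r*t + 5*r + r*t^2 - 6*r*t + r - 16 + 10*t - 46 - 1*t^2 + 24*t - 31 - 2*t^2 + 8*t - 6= -2*r^3 + r^2*(t + 11) + r*(t^2 - 17*t + 18) - 3*t^2 + 42*t - 99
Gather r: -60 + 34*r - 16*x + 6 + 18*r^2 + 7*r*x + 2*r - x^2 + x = 18*r^2 + r*(7*x + 36) - x^2 - 15*x - 54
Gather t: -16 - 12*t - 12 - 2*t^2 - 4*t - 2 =-2*t^2 - 16*t - 30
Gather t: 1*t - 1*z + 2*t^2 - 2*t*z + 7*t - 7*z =2*t^2 + t*(8 - 2*z) - 8*z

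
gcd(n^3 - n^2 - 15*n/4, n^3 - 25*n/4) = n^2 - 5*n/2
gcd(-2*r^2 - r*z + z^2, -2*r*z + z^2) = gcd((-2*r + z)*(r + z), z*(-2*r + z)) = -2*r + z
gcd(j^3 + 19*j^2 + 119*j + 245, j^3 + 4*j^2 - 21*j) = j + 7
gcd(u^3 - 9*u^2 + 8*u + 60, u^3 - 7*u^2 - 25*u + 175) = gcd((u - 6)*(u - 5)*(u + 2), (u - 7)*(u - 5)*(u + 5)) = u - 5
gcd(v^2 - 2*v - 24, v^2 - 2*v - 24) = v^2 - 2*v - 24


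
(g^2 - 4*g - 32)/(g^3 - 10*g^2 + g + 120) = (g + 4)/(g^2 - 2*g - 15)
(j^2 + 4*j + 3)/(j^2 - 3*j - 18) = (j + 1)/(j - 6)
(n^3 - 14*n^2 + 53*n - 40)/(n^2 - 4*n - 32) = (n^2 - 6*n + 5)/(n + 4)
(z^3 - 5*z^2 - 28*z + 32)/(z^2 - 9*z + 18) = (z^3 - 5*z^2 - 28*z + 32)/(z^2 - 9*z + 18)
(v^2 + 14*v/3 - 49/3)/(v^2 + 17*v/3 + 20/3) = (3*v^2 + 14*v - 49)/(3*v^2 + 17*v + 20)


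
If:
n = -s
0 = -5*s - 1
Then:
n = 1/5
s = -1/5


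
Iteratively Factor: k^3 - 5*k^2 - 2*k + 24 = (k - 4)*(k^2 - k - 6) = (k - 4)*(k + 2)*(k - 3)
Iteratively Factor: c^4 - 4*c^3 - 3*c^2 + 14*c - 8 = (c - 1)*(c^3 - 3*c^2 - 6*c + 8) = (c - 1)*(c + 2)*(c^2 - 5*c + 4) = (c - 4)*(c - 1)*(c + 2)*(c - 1)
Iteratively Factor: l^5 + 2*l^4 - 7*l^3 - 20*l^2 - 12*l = (l + 1)*(l^4 + l^3 - 8*l^2 - 12*l) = (l + 1)*(l + 2)*(l^3 - l^2 - 6*l) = l*(l + 1)*(l + 2)*(l^2 - l - 6) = l*(l - 3)*(l + 1)*(l + 2)*(l + 2)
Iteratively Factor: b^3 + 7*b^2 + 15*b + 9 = (b + 3)*(b^2 + 4*b + 3) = (b + 3)^2*(b + 1)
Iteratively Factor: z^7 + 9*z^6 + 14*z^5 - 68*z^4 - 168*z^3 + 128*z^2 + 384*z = (z + 2)*(z^6 + 7*z^5 - 68*z^3 - 32*z^2 + 192*z) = (z - 2)*(z + 2)*(z^5 + 9*z^4 + 18*z^3 - 32*z^2 - 96*z) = (z - 2)^2*(z + 2)*(z^4 + 11*z^3 + 40*z^2 + 48*z) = z*(z - 2)^2*(z + 2)*(z^3 + 11*z^2 + 40*z + 48) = z*(z - 2)^2*(z + 2)*(z + 4)*(z^2 + 7*z + 12) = z*(z - 2)^2*(z + 2)*(z + 3)*(z + 4)*(z + 4)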